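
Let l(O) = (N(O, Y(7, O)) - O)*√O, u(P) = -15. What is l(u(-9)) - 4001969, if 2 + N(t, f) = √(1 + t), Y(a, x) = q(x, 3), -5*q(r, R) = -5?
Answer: -4001969 - √210 + 13*I*√15 ≈ -4.002e+6 + 50.349*I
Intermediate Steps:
q(r, R) = 1 (q(r, R) = -⅕*(-5) = 1)
Y(a, x) = 1
N(t, f) = -2 + √(1 + t)
l(O) = √O*(-2 + √(1 + O) - O) (l(O) = ((-2 + √(1 + O)) - O)*√O = (-2 + √(1 + O) - O)*√O = √O*(-2 + √(1 + O) - O))
l(u(-9)) - 4001969 = √(-15)*(-2 + √(1 - 15) - 1*(-15)) - 4001969 = (I*√15)*(-2 + √(-14) + 15) - 4001969 = (I*√15)*(-2 + I*√14 + 15) - 4001969 = (I*√15)*(13 + I*√14) - 4001969 = I*√15*(13 + I*√14) - 4001969 = -4001969 + I*√15*(13 + I*√14)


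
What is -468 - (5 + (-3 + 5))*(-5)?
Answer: -433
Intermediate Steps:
-468 - (5 + (-3 + 5))*(-5) = -468 - (5 + 2)*(-5) = -468 - 7*(-5) = -468 - 1*(-35) = -468 + 35 = -433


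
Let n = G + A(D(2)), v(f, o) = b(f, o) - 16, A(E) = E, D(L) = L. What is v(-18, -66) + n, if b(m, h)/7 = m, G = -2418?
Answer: -2558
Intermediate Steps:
b(m, h) = 7*m
v(f, o) = -16 + 7*f (v(f, o) = 7*f - 16 = -16 + 7*f)
n = -2416 (n = -2418 + 2 = -2416)
v(-18, -66) + n = (-16 + 7*(-18)) - 2416 = (-16 - 126) - 2416 = -142 - 2416 = -2558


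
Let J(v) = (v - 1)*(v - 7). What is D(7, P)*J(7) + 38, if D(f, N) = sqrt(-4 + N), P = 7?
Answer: 38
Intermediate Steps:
J(v) = (-1 + v)*(-7 + v)
D(7, P)*J(7) + 38 = sqrt(-4 + 7)*(7 + 7**2 - 8*7) + 38 = sqrt(3)*(7 + 49 - 56) + 38 = sqrt(3)*0 + 38 = 0 + 38 = 38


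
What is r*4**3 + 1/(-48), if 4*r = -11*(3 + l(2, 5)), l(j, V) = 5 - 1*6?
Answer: -16897/48 ≈ -352.02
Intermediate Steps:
l(j, V) = -1 (l(j, V) = 5 - 6 = -1)
r = -11/2 (r = (-11*(3 - 1))/4 = (-11*2)/4 = (1/4)*(-22) = -11/2 ≈ -5.5000)
r*4**3 + 1/(-48) = -11/2*4**3 + 1/(-48) = -11/2*64 - 1/48 = -352 - 1/48 = -16897/48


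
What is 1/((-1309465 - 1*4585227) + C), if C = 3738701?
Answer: -1/2155991 ≈ -4.6382e-7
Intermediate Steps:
1/((-1309465 - 1*4585227) + C) = 1/((-1309465 - 1*4585227) + 3738701) = 1/((-1309465 - 4585227) + 3738701) = 1/(-5894692 + 3738701) = 1/(-2155991) = -1/2155991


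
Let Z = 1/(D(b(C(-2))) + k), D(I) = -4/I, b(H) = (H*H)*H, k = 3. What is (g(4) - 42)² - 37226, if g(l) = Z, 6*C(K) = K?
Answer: -436936625/12321 ≈ -35463.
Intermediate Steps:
C(K) = K/6
b(H) = H³ (b(H) = H²*H = H³)
Z = 1/111 (Z = 1/(-4/(((⅙)*(-2))³) + 3) = 1/(-4/((-⅓)³) + 3) = 1/(-4/(-1/27) + 3) = 1/(-4*(-27) + 3) = 1/(108 + 3) = 1/111 ≈ 0.0090090)
g(l) = 1/111
(g(4) - 42)² - 37226 = (1/111 - 42)² - 37226 = (-4661/111)² - 37226 = 21724921/12321 - 37226 = -436936625/12321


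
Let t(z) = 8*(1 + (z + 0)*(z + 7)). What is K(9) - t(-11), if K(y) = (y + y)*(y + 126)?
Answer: 2070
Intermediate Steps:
t(z) = 8 + 8*z*(7 + z) (t(z) = 8*(1 + z*(7 + z)) = 8 + 8*z*(7 + z))
K(y) = 2*y*(126 + y) (K(y) = (2*y)*(126 + y) = 2*y*(126 + y))
K(9) - t(-11) = 2*9*(126 + 9) - (8 + 8*(-11)² + 56*(-11)) = 2*9*135 - (8 + 8*121 - 616) = 2430 - (8 + 968 - 616) = 2430 - 1*360 = 2430 - 360 = 2070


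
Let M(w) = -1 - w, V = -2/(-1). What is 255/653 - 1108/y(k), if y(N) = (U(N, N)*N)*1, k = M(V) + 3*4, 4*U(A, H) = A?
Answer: -2873441/52893 ≈ -54.326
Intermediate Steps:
V = 2 (V = -2*(-1) = 2)
U(A, H) = A/4
k = 9 (k = (-1 - 1*2) + 3*4 = (-1 - 2) + 12 = -3 + 12 = 9)
y(N) = N²/4 (y(N) = ((N/4)*N)*1 = (N²/4)*1 = N²/4)
255/653 - 1108/y(k) = 255/653 - 1108/((¼)*9²) = 255*(1/653) - 1108/((¼)*81) = 255/653 - 1108/81/4 = 255/653 - 1108*4/81 = 255/653 - 4432/81 = -2873441/52893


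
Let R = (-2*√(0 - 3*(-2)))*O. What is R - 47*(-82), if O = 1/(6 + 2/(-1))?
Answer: 3854 - √6/2 ≈ 3852.8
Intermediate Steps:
O = ¼ (O = 1/(6 + 2*(-1)) = 1/(6 - 2) = 1/4 = ¼ ≈ 0.25000)
R = -√6/2 (R = -2*√(0 - 3*(-2))*(¼) = -2*√(0 + 6)*(¼) = -2*√6*(¼) = -√6/2 ≈ -1.2247)
R - 47*(-82) = -√6/2 - 47*(-82) = -√6/2 + 3854 = 3854 - √6/2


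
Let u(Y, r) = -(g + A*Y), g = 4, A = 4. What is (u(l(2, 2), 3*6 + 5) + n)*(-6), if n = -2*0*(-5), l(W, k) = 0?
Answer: 24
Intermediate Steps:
n = 0 (n = 0*(-5) = 0)
u(Y, r) = -4 - 4*Y (u(Y, r) = -(4 + 4*Y) = -4 - 4*Y)
(u(l(2, 2), 3*6 + 5) + n)*(-6) = ((-4 - 4*0) + 0)*(-6) = ((-4 + 0) + 0)*(-6) = (-4 + 0)*(-6) = -4*(-6) = 24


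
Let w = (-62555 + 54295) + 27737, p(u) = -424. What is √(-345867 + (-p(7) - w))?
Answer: 2*I*√91230 ≈ 604.09*I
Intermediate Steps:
w = 19477 (w = -8260 + 27737 = 19477)
√(-345867 + (-p(7) - w)) = √(-345867 + (-1*(-424) - 1*19477)) = √(-345867 + (424 - 19477)) = √(-345867 - 19053) = √(-364920) = 2*I*√91230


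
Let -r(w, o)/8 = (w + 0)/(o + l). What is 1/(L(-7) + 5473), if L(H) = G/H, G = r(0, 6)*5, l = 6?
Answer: 1/5473 ≈ 0.00018272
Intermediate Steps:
r(w, o) = -8*w/(6 + o) (r(w, o) = -8*(w + 0)/(o + 6) = -8*w/(6 + o))
G = 0 (G = -8*0/(6 + 6)*5 = -8*0/12*5 = -8*0*1/12*5 = 0*5 = 0)
L(H) = 0 (L(H) = 0/H = 0)
1/(L(-7) + 5473) = 1/(0 + 5473) = 1/5473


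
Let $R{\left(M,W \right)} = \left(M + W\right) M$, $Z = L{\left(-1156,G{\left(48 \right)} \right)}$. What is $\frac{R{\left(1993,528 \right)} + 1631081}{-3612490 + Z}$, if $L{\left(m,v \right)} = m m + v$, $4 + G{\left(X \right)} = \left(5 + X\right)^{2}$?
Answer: $- \frac{2218478}{757783} \approx -2.9276$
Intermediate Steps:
$G{\left(X \right)} = -4 + \left(5 + X\right)^{2}$
$L{\left(m,v \right)} = v + m^{2}$ ($L{\left(m,v \right)} = m^{2} + v = v + m^{2}$)
$Z = 1339141$ ($Z = \left(-4 + \left(5 + 48\right)^{2}\right) + \left(-1156\right)^{2} = \left(-4 + 53^{2}\right) + 1336336 = \left(-4 + 2809\right) + 1336336 = 2805 + 1336336 = 1339141$)
$R{\left(M,W \right)} = M \left(M + W\right)$
$\frac{R{\left(1993,528 \right)} + 1631081}{-3612490 + Z} = \frac{1993 \left(1993 + 528\right) + 1631081}{-3612490 + 1339141} = \frac{1993 \cdot 2521 + 1631081}{-2273349} = \left(5024353 + 1631081\right) \left(- \frac{1}{2273349}\right) = 6655434 \left(- \frac{1}{2273349}\right) = - \frac{2218478}{757783}$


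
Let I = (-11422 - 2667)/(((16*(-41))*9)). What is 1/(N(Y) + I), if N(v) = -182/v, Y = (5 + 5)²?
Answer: 147600/83593 ≈ 1.7657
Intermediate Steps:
Y = 100 (Y = 10² = 100)
I = 14089/5904 (I = -14089/((-656*9)) = -14089/(-5904) = -14089*(-1/5904) = 14089/5904 ≈ 2.3863)
1/(N(Y) + I) = 1/(-182/100 + 14089/5904) = 1/(-182*1/100 + 14089/5904) = 1/(-91/50 + 14089/5904) = 1/(83593/147600) = 147600/83593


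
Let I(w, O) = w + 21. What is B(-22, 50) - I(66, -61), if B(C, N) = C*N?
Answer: -1187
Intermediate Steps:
I(w, O) = 21 + w
B(-22, 50) - I(66, -61) = -22*50 - (21 + 66) = -1100 - 1*87 = -1100 - 87 = -1187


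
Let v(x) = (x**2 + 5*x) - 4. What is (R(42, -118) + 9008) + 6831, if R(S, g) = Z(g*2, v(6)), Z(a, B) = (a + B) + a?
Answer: 15429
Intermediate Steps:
v(x) = -4 + x**2 + 5*x
Z(a, B) = B + 2*a (Z(a, B) = (B + a) + a = B + 2*a)
R(S, g) = 62 + 4*g (R(S, g) = (-4 + 6**2 + 5*6) + 2*(g*2) = (-4 + 36 + 30) + 2*(2*g) = 62 + 4*g)
(R(42, -118) + 9008) + 6831 = ((62 + 4*(-118)) + 9008) + 6831 = ((62 - 472) + 9008) + 6831 = (-410 + 9008) + 6831 = 8598 + 6831 = 15429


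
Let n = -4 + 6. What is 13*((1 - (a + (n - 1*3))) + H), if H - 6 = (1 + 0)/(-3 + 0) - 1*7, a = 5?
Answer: -169/3 ≈ -56.333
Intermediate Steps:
n = 2
H = -4/3 (H = 6 + ((1 + 0)/(-3 + 0) - 1*7) = 6 + (1/(-3) - 7) = 6 + (1*(-1/3) - 7) = 6 + (-1/3 - 7) = 6 - 22/3 = -4/3 ≈ -1.3333)
13*((1 - (a + (n - 1*3))) + H) = 13*((1 - (5 + (2 - 1*3))) - 4/3) = 13*((1 - (5 + (2 - 3))) - 4/3) = 13*((1 - (5 - 1)) - 4/3) = 13*((1 - 1*4) - 4/3) = 13*((1 - 4) - 4/3) = 13*(-3 - 4/3) = 13*(-13/3) = -169/3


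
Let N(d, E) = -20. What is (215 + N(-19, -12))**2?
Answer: 38025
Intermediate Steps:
(215 + N(-19, -12))**2 = (215 - 20)**2 = 195**2 = 38025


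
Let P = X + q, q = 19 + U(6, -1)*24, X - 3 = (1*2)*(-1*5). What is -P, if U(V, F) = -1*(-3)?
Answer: -84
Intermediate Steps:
U(V, F) = 3
X = -7 (X = 3 + (1*2)*(-1*5) = 3 + 2*(-5) = 3 - 10 = -7)
q = 91 (q = 19 + 3*24 = 19 + 72 = 91)
P = 84 (P = -7 + 91 = 84)
-P = -1*84 = -84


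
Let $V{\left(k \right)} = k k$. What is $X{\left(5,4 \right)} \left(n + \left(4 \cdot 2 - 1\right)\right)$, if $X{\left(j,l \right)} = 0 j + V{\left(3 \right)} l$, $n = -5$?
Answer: $72$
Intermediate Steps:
$V{\left(k \right)} = k^{2}$
$X{\left(j,l \right)} = 9 l$ ($X{\left(j,l \right)} = 0 j + 3^{2} l = 0 + 9 l = 9 l$)
$X{\left(5,4 \right)} \left(n + \left(4 \cdot 2 - 1\right)\right) = 9 \cdot 4 \left(-5 + \left(4 \cdot 2 - 1\right)\right) = 36 \left(-5 + \left(8 - 1\right)\right) = 36 \left(-5 + 7\right) = 36 \cdot 2 = 72$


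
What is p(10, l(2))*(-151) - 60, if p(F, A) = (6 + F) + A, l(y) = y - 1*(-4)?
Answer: -3382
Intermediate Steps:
l(y) = 4 + y (l(y) = y + 4 = 4 + y)
p(F, A) = 6 + A + F
p(10, l(2))*(-151) - 60 = (6 + (4 + 2) + 10)*(-151) - 60 = (6 + 6 + 10)*(-151) - 60 = 22*(-151) - 60 = -3322 - 60 = -3382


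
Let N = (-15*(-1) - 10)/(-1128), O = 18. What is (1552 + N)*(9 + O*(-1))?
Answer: -5251953/376 ≈ -13968.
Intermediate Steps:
N = -5/1128 (N = (15 - 10)*(-1/1128) = 5*(-1/1128) = -5/1128 ≈ -0.0044326)
(1552 + N)*(9 + O*(-1)) = (1552 - 5/1128)*(9 + 18*(-1)) = 1750651*(9 - 18)/1128 = (1750651/1128)*(-9) = -5251953/376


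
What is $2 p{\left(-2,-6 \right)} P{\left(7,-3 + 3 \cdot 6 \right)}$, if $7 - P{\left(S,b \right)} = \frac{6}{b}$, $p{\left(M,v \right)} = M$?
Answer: $- \frac{132}{5} \approx -26.4$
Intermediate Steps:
$P{\left(S,b \right)} = 7 - \frac{6}{b}$
$2 p{\left(-2,-6 \right)} P{\left(7,-3 + 3 \cdot 6 \right)} = 2 \left(-2\right) \left(7 - \frac{6}{-3 + 3 \cdot 6}\right) = - 4 \left(7 - \frac{6}{-3 + 18}\right) = - 4 \left(7 - \frac{6}{15}\right) = - 4 \left(7 - \frac{2}{5}\right) = \left(-4\right) \frac{33}{5} = - \frac{132}{5}$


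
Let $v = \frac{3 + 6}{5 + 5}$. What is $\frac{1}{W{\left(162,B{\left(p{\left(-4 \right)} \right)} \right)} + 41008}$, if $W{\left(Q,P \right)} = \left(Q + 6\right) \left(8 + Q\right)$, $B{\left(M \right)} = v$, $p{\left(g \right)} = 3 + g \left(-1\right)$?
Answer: $\frac{1}{69568} \approx 1.4374 \cdot 10^{-5}$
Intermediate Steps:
$p{\left(g \right)} = 3 - g$
$v = \frac{9}{10} \approx 0.9$
$B{\left(M \right)} = \frac{9}{10}$
$W{\left(Q,P \right)} = \left(6 + Q\right) \left(8 + Q\right)$
$\frac{1}{W{\left(162,B{\left(p{\left(-4 \right)} \right)} \right)} + 41008} = \frac{1}{\left(48 + 162^{2} + 14 \cdot 162\right) + 41008} = \frac{1}{\left(48 + 26244 + 2268\right) + 41008} = \frac{1}{28560 + 41008} = \frac{1}{69568}$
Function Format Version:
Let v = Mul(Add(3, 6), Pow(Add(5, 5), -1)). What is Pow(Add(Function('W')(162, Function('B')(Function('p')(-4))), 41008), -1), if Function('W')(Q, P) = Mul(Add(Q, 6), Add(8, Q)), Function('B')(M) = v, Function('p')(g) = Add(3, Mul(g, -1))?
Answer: Rational(1, 69568) ≈ 1.4374e-5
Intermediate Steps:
Function('p')(g) = Add(3, Mul(-1, g))
v = Rational(9, 10) (v = Mul(9, Pow(10, -1)) = Mul(9, Rational(1, 10)) = Rational(9, 10) ≈ 0.90000)
Function('B')(M) = Rational(9, 10)
Function('W')(Q, P) = Mul(Add(6, Q), Add(8, Q))
Pow(Add(Function('W')(162, Function('B')(Function('p')(-4))), 41008), -1) = Pow(Add(Add(48, Pow(162, 2), Mul(14, 162)), 41008), -1) = Pow(Add(Add(48, 26244, 2268), 41008), -1) = Pow(Add(28560, 41008), -1) = Pow(69568, -1) = Rational(1, 69568)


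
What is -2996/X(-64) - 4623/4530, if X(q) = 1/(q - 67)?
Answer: 592637219/1510 ≈ 3.9248e+5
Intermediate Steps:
X(q) = 1/(-67 + q)
-2996/X(-64) - 4623/4530 = -2996/(1/(-67 - 64)) - 4623/4530 = -2996/(1/(-131)) - 4623*1/4530 = -2996/(-1/131) - 1541/1510 = -2996*(-131) - 1541/1510 = 392476 - 1541/1510 = 592637219/1510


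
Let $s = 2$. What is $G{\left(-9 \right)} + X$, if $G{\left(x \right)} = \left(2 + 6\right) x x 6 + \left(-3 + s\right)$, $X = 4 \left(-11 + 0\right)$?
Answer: $3843$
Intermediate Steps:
$X = -44$ ($X = 4 \left(-11\right) = -44$)
$G{\left(x \right)} = -1 + 48 x^{2}$ ($G{\left(x \right)} = \left(2 + 6\right) x x 6 + \left(-3 + 2\right) = 8 x^{2} \cdot 6 - 1 = 8 \cdot 6 x^{2} - 1 = 48 x^{2} - 1 = -1 + 48 x^{2}$)
$G{\left(-9 \right)} + X = \left(-1 + 48 \left(-9\right)^{2}\right) - 44 = \left(-1 + 48 \cdot 81\right) - 44 = \left(-1 + 3888\right) - 44 = 3887 - 44 = 3843$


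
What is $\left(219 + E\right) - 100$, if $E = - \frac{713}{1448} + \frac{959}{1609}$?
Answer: $\frac{277491423}{2329832} \approx 119.1$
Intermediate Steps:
$E = \frac{241415}{2329832}$ ($E = \left(-713\right) \frac{1}{1448} + 959 \cdot \frac{1}{1609} = - \frac{713}{1448} + \frac{959}{1609} = \frac{241415}{2329832} \approx 0.10362$)
$\left(219 + E\right) - 100 = \left(219 + \frac{241415}{2329832}\right) - 100 = \frac{510474623}{2329832} - 100 = \frac{277491423}{2329832}$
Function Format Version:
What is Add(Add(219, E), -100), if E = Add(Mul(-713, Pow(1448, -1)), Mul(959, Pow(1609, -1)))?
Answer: Rational(277491423, 2329832) ≈ 119.10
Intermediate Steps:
E = Rational(241415, 2329832) (E = Add(Mul(-713, Rational(1, 1448)), Mul(959, Rational(1, 1609))) = Add(Rational(-713, 1448), Rational(959, 1609)) = Rational(241415, 2329832) ≈ 0.10362)
Add(Add(219, E), -100) = Add(Add(219, Rational(241415, 2329832)), -100) = Add(Rational(510474623, 2329832), -100) = Rational(277491423, 2329832)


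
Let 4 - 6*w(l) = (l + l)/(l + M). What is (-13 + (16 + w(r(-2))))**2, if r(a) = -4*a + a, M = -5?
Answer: 25/9 ≈ 2.7778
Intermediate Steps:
r(a) = -3*a
w(l) = 2/3 - l/(3*(-5 + l)) (w(l) = 2/3 - (l + l)/(6*(l - 5)) = 2/3 - 2*l/(6*(-5 + l)) = 2/3 - l/(3*(-5 + l)))
(-13 + (16 + w(r(-2))))**2 = (-13 + (16 + (-10 - 3*(-2))/(3*(-5 - 3*(-2)))))**2 = (-13 + (16 + (-10 + 6)/(3*(-5 + 6))))**2 = (-13 + (16 + (1/3)*(-4)/1))**2 = (-13 + (16 + (1/3)*1*(-4)))**2 = (-13 + (16 - 4/3))**2 = (-13 + 44/3)**2 = (5/3)**2 = 25/9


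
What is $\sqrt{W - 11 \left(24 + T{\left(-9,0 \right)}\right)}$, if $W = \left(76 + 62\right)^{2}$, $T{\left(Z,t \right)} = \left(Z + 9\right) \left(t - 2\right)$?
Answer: $2 \sqrt{4695} \approx 137.04$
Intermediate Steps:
$T{\left(Z,t \right)} = \left(-2 + t\right) \left(9 + Z\right)$ ($T{\left(Z,t \right)} = \left(9 + Z\right) \left(-2 + t\right) = \left(-2 + t\right) \left(9 + Z\right)$)
$W = 19044$ ($W = 138^{2} = 19044$)
$\sqrt{W - 11 \left(24 + T{\left(-9,0 \right)}\right)} = \sqrt{19044 - 11 \left(24 - 0\right)} = \sqrt{19044 - 11 \left(24 + \left(-18 + 18 + 0 + 0\right)\right)} = \sqrt{19044 - 11 \left(24 + 0\right)} = \sqrt{19044 - 264} = \sqrt{18780} = 2 \sqrt{4695}$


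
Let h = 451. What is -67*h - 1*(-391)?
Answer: -29826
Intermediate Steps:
-67*h - 1*(-391) = -67*451 - 1*(-391) = -30217 + 391 = -29826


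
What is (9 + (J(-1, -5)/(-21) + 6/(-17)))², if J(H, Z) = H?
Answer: 9634816/127449 ≈ 75.597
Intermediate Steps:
(9 + (J(-1, -5)/(-21) + 6/(-17)))² = (9 + (-1/(-21) + 6/(-17)))² = (9 + (-1*(-1/21) + 6*(-1/17)))² = (9 + (1/21 - 6/17))² = (9 - 109/357)² = (3104/357)² = 9634816/127449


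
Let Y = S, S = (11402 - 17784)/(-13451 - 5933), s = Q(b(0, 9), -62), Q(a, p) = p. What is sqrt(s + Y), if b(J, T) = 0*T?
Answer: I*sqrt(1448258599)/4846 ≈ 7.8531*I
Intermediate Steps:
b(J, T) = 0
s = -62
S = 3191/9692 (S = -6382/(-19384) = -6382*(-1/19384) = 3191/9692 ≈ 0.32924)
Y = 3191/9692 ≈ 0.32924
sqrt(s + Y) = sqrt(-62 + 3191/9692) = sqrt(-597713/9692) = I*sqrt(1448258599)/4846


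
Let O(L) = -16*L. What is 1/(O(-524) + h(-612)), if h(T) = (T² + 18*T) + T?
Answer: 1/371300 ≈ 2.6932e-6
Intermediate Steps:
h(T) = T² + 19*T
1/(O(-524) + h(-612)) = 1/(-16*(-524) - 612*(19 - 612)) = 1/(8384 - 612*(-593)) = 1/(8384 + 362916) = 1/371300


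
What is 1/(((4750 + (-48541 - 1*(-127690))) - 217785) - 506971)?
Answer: -1/640857 ≈ -1.5604e-6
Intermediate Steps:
1/(((4750 + (-48541 - 1*(-127690))) - 217785) - 506971) = 1/(((4750 + (-48541 + 127690)) - 217785) - 506971) = 1/(((4750 + 79149) - 217785) - 506971) = 1/((83899 - 217785) - 506971) = 1/(-133886 - 506971) = 1/(-640857) = -1/640857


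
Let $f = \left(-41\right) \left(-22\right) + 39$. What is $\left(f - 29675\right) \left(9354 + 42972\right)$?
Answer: $-1503535284$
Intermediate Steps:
$f = 941$ ($f = 902 + 39 = 941$)
$\left(f - 29675\right) \left(9354 + 42972\right) = \left(941 - 29675\right) \left(9354 + 42972\right) = \left(-28734\right) 52326 = -1503535284$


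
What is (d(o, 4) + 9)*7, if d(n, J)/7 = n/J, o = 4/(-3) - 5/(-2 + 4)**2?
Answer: 1505/48 ≈ 31.354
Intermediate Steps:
o = -31/12 (o = 4*(-1/3) - 5/(2**2) = -4/3 - 5/4 = -31/12 ≈ -2.5833)
d(n, J) = 7*n/J (d(n, J) = 7*(n/J) = 7*n/J)
(d(o, 4) + 9)*7 = (7*(-31/12)/4 + 9)*7 = (7*(-31/12)*(1/4) + 9)*7 = (-217/48 + 9)*7 = (215/48)*7 = 1505/48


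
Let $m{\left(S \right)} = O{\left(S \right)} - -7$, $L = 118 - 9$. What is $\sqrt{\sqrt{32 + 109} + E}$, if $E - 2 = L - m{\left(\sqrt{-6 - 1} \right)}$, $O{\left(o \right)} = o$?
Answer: $\sqrt{104 + \sqrt{141} - i \sqrt{7}} \approx 10.765 - 0.1229 i$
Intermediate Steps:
$L = 109$ ($L = 118 - 9 = 109$)
$m{\left(S \right)} = 7 + S$ ($m{\left(S \right)} = S - -7 = S + 7 = 7 + S$)
$E = 104 - i \sqrt{7}$ ($E = 2 + \left(109 - \left(7 + \sqrt{-6 - 1}\right)\right) = 2 + \left(109 - \left(7 + \sqrt{-7}\right)\right) = 2 + \left(109 - \left(7 + i \sqrt{7}\right)\right) = 2 + \left(102 - i \sqrt{7}\right) = 104 - i \sqrt{7} \approx 104.0 - 2.6458 i$)
$\sqrt{\sqrt{32 + 109} + E} = \sqrt{\sqrt{32 + 109} + \left(104 - i \sqrt{7}\right)} = \sqrt{\sqrt{141} + \left(104 - i \sqrt{7}\right)} = \sqrt{104 + \sqrt{141} - i \sqrt{7}}$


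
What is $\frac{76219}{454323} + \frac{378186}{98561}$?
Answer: $\frac{179330818937}{44778529203} \approx 4.0048$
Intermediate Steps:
$\frac{76219}{454323} + \frac{378186}{98561} = \frac{179330818937}{44778529203}$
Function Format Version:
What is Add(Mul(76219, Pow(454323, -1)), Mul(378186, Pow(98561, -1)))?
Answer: Rational(179330818937, 44778529203) ≈ 4.0048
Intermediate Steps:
Add(Mul(76219, Pow(454323, -1)), Mul(378186, Pow(98561, -1))) = Add(Mul(76219, Rational(1, 454323)), Mul(378186, Rational(1, 98561))) = Add(Rational(76219, 454323), Rational(378186, 98561)) = Rational(179330818937, 44778529203)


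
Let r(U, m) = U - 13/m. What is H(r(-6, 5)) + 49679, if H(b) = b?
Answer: 248352/5 ≈ 49670.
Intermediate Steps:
H(r(-6, 5)) + 49679 = (-6 - 13/5) + 49679 = -43/5 + 49679 = 248352/5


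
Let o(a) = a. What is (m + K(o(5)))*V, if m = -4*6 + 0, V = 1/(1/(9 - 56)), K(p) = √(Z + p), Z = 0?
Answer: 1128 - 47*√5 ≈ 1022.9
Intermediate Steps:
K(p) = √p (K(p) = √(0 + p) = √p)
V = -47 (V = 1/(1/(-47)) = 1/(-1/47) = -47)
m = -24 (m = -24 + 0 = -24)
(m + K(o(5)))*V = (-24 + √5)*(-47) = 1128 - 47*√5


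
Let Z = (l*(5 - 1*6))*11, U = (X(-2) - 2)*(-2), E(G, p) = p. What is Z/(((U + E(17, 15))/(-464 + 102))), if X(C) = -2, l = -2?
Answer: -7964/23 ≈ -346.26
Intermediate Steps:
U = 8 (U = (-2 - 2)*(-2) = -4*(-2) = 8)
Z = 22 (Z = -2*(5 - 1*6)*11 = -2*(5 - 6)*11 = -2*(-1)*11 = 2*11 = 22)
Z/(((U + E(17, 15))/(-464 + 102))) = 22/(((8 + 15)/(-464 + 102))) = 22/((23/(-362))) = 22/((23*(-1/362))) = 22/(-23/362) = 22*(-362/23) = -7964/23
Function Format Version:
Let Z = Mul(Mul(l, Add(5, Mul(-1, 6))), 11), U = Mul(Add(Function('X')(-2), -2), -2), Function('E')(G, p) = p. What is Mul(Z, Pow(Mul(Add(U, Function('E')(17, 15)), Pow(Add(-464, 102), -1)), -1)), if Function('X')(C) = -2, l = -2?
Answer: Rational(-7964, 23) ≈ -346.26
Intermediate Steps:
U = 8 (U = Mul(Add(-2, -2), -2) = Mul(-4, -2) = 8)
Z = 22 (Z = Mul(Mul(-2, Add(5, Mul(-1, 6))), 11) = Mul(Mul(-2, Add(5, -6)), 11) = Mul(Mul(-2, -1), 11) = Mul(2, 11) = 22)
Mul(Z, Pow(Mul(Add(U, Function('E')(17, 15)), Pow(Add(-464, 102), -1)), -1)) = Mul(22, Pow(Mul(Add(8, 15), Pow(Add(-464, 102), -1)), -1)) = Mul(22, Pow(Mul(23, Pow(-362, -1)), -1)) = Mul(22, Pow(Mul(23, Rational(-1, 362)), -1)) = Mul(22, Pow(Rational(-23, 362), -1)) = Mul(22, Rational(-362, 23)) = Rational(-7964, 23)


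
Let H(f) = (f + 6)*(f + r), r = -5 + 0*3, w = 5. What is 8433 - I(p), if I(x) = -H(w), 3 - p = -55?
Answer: 8433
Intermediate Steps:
r = -5 (r = -5 + 0 = -5)
p = 58 (p = 3 - 1*(-55) = 3 + 55 = 58)
H(f) = (-5 + f)*(6 + f) (H(f) = (f + 6)*(f - 5) = (6 + f)*(-5 + f) = (-5 + f)*(6 + f))
I(x) = 0 (I(x) = -(-30 + 5 + 5²) = -(-30 + 5 + 25) = -1*0 = 0)
8433 - I(p) = 8433 - 1*0 = 8433 + 0 = 8433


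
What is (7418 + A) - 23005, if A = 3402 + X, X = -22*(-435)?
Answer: -2615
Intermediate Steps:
X = 9570
A = 12972 (A = 3402 + 9570 = 12972)
(7418 + A) - 23005 = (7418 + 12972) - 23005 = 20390 - 23005 = -2615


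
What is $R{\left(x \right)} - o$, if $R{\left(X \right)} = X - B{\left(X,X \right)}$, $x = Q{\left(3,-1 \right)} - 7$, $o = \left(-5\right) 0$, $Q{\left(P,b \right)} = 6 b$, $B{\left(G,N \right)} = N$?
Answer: $0$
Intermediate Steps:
$o = 0$
$x = -13$ ($x = 6 \left(-1\right) - 7 = -6 - 7 = -13$)
$R{\left(X \right)} = 0$ ($R{\left(X \right)} = X - X = 0$)
$R{\left(x \right)} - o = 0 - 0 = 0 + 0 = 0$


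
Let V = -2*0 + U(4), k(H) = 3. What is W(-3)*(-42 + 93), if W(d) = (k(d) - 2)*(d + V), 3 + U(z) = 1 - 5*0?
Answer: -255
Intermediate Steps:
U(z) = -2 (U(z) = -3 + (1 - 5*0) = -3 + (1 + 0) = -3 + 1 = -2)
V = -2 (V = -2*0 - 2 = 0 - 2 = -2)
W(d) = -2 + d (W(d) = (3 - 2)*(d - 2) = 1*(-2 + d) = -2 + d)
W(-3)*(-42 + 93) = (-2 - 3)*(-42 + 93) = -5*51 = -255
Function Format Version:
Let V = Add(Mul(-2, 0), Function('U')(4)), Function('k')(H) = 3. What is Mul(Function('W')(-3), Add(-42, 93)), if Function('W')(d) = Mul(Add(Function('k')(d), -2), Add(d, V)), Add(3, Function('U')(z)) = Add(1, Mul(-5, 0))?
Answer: -255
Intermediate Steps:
Function('U')(z) = -2 (Function('U')(z) = Add(-3, Add(1, Mul(-5, 0))) = Add(-3, Add(1, 0)) = Add(-3, 1) = -2)
V = -2 (V = Add(Mul(-2, 0), -2) = Add(0, -2) = -2)
Function('W')(d) = Add(-2, d) (Function('W')(d) = Mul(Add(3, -2), Add(d, -2)) = Mul(1, Add(-2, d)) = Add(-2, d))
Mul(Function('W')(-3), Add(-42, 93)) = Mul(Add(-2, -3), Add(-42, 93)) = Mul(-5, 51) = -255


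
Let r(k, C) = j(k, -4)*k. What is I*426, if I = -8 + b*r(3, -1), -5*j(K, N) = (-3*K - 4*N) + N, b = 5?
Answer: -7242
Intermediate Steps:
j(K, N) = 3*K/5 + 3*N/5 (j(K, N) = -((-3*K - 4*N) + N)/5 = -((-4*N - 3*K) + N)/5 = -(-3*K - 3*N)/5 = 3*K/5 + 3*N/5)
r(k, C) = k*(-12/5 + 3*k/5) (r(k, C) = (3*k/5 + (3/5)*(-4))*k = (3*k/5 - 12/5)*k = (-12/5 + 3*k/5)*k = k*(-12/5 + 3*k/5))
I = -17 (I = -8 + 5*((3/5)*3*(-4 + 3)) = -8 + 5*((3/5)*3*(-1)) = -8 + 5*(-9/5) = -8 - 9 = -17)
I*426 = -17*426 = -7242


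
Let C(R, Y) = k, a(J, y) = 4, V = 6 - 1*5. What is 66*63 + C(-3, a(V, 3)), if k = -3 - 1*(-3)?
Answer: 4158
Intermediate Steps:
V = 1 (V = 6 - 5 = 1)
k = 0 (k = -3 + 3 = 0)
C(R, Y) = 0
66*63 + C(-3, a(V, 3)) = 66*63 + 0 = 4158 + 0 = 4158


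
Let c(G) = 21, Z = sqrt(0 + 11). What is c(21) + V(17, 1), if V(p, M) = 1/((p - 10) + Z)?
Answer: 805/38 - sqrt(11)/38 ≈ 21.097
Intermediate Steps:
Z = sqrt(11) ≈ 3.3166
V(p, M) = 1/(-10 + p + sqrt(11)) (V(p, M) = 1/((p - 10) + sqrt(11)) = 1/((-10 + p) + sqrt(11)) = 1/(-10 + p + sqrt(11)))
c(21) + V(17, 1) = 21 + 1/(-10 + 17 + sqrt(11)) = 21 + 1/(7 + sqrt(11))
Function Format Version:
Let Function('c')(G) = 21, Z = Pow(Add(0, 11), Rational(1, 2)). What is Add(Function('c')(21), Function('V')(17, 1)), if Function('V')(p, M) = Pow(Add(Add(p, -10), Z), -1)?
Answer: Add(Rational(805, 38), Mul(Rational(-1, 38), Pow(11, Rational(1, 2)))) ≈ 21.097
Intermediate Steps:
Z = Pow(11, Rational(1, 2)) ≈ 3.3166
Function('V')(p, M) = Pow(Add(-10, p, Pow(11, Rational(1, 2))), -1) (Function('V')(p, M) = Pow(Add(Add(p, -10), Pow(11, Rational(1, 2))), -1) = Pow(Add(Add(-10, p), Pow(11, Rational(1, 2))), -1) = Pow(Add(-10, p, Pow(11, Rational(1, 2))), -1))
Add(Function('c')(21), Function('V')(17, 1)) = Add(21, Pow(Add(-10, 17, Pow(11, Rational(1, 2))), -1)) = Add(21, Pow(Add(7, Pow(11, Rational(1, 2))), -1))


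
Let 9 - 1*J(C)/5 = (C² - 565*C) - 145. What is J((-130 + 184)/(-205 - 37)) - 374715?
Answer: -5484161665/14641 ≈ -3.7458e+5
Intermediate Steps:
J(C) = 770 - 5*C² + 2825*C (J(C) = 45 - 5*((C² - 565*C) - 145) = 45 - 5*(-145 + C² - 565*C) = 45 + (725 - 5*C² + 2825*C) = 770 - 5*C² + 2825*C)
J((-130 + 184)/(-205 - 37)) - 374715 = (770 - 5*(-130 + 184)²/(-205 - 37)² + 2825*((-130 + 184)/(-205 - 37))) - 374715 = (770 - 5*(54/(-242))² + 2825*(54/(-242))) - 374715 = (770 - 5*(54*(-1/242))² + 2825*(54*(-1/242))) - 374715 = (770 - 5*(-27/121)² + 2825*(-27/121)) - 374715 = (770 - 5*729/14641 - 76275/121) - 374715 = (770 - 3645/14641 - 76275/121) - 374715 = 2040650/14641 - 374715 = -5484161665/14641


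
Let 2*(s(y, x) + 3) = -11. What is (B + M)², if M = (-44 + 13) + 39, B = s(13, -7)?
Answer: ¼ ≈ 0.25000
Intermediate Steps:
s(y, x) = -17/2 (s(y, x) = -3 + (½)*(-11) = -3 - 11/2 = -17/2)
B = -17/2 ≈ -8.5000
M = 8 (M = -31 + 39 = 8)
(B + M)² = (-17/2 + 8)² = (-½)² = ¼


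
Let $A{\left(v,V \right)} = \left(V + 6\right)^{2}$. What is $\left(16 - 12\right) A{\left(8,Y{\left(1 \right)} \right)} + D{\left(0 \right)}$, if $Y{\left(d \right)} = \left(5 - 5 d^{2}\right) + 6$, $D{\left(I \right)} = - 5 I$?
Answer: $576$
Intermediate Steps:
$Y{\left(d \right)} = 11 - 5 d^{2}$
$A{\left(v,V \right)} = \left(6 + V\right)^{2}$
$\left(16 - 12\right) A{\left(8,Y{\left(1 \right)} \right)} + D{\left(0 \right)} = \left(16 - 12\right) \left(6 + \left(11 - 5 \cdot 1^{2}\right)\right)^{2} - 0 = \left(16 - 12\right) \left(6 + \left(11 - 5\right)\right)^{2} + 0 = 4 \left(6 + \left(11 - 5\right)\right)^{2} + 0 = 4 \left(6 + 6\right)^{2} + 0 = 4 \cdot 12^{2} + 0 = 4 \cdot 144 + 0 = 576 + 0 = 576$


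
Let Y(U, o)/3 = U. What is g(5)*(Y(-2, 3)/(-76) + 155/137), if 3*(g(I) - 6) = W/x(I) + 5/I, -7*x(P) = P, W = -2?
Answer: 686809/78090 ≈ 8.7951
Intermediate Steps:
Y(U, o) = 3*U
x(P) = -P/7
g(I) = 6 + 19/(3*I) (g(I) = 6 + (-2*(-7/I) + 5/I)/3 = 6 + (-(-14)/I + 5/I)/3 = 6 + (14/I + 5/I)/3 = 6 + (19/I)/3 = 6 + 19/(3*I))
g(5)*(Y(-2, 3)/(-76) + 155/137) = (6 + (19/3)/5)*((3*(-2))/(-76) + 155/137) = (6 + (19/3)*(1/5))*(-6*(-1/76) + 155*(1/137)) = (6 + 19/15)*(3/38 + 155/137) = (109/15)*(6301/5206) = 686809/78090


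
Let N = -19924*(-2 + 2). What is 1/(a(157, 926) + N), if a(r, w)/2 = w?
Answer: 1/1852 ≈ 0.00053996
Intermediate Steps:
a(r, w) = 2*w
N = 0 (N = -19924*0 = 0)
1/(a(157, 926) + N) = 1/(2*926 + 0) = 1/(1852 + 0) = 1/1852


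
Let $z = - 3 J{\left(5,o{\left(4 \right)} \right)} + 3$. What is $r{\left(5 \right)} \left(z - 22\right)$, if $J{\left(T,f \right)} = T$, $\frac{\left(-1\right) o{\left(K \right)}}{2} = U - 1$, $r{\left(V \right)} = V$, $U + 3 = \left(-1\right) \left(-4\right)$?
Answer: $-170$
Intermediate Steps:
$U = 1$ ($U = -3 - -4 = -3 + 4 = 1$)
$o{\left(K \right)} = 0$ ($o{\left(K \right)} = - 2 \left(1 - 1\right) = \left(-2\right) 0 = 0$)
$z = -12$ ($z = \left(-3\right) 5 + 3 = -15 + 3 = -12$)
$r{\left(5 \right)} \left(z - 22\right) = 5 \left(-12 - 22\right) = 5 \left(-34\right) = -170$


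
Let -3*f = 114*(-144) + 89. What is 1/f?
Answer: 3/16327 ≈ 0.00018374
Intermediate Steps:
f = 16327/3 (f = -(114*(-144) + 89)/3 = -(-16416 + 89)/3 = -⅓*(-16327) = 16327/3 ≈ 5442.3)
1/f = 1/(16327/3) = 3/16327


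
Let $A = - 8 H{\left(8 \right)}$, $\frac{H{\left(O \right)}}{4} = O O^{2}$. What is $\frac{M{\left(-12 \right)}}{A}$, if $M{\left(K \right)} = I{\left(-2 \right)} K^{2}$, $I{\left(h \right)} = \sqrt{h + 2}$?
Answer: $0$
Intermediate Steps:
$H{\left(O \right)} = 4 O^{3}$ ($H{\left(O \right)} = 4 O O^{2} = 4 O^{3}$)
$I{\left(h \right)} = \sqrt{2 + h}$
$M{\left(K \right)} = 0$ ($M{\left(K \right)} = \sqrt{2 - 2} K^{2} = \sqrt{0} K^{2} = 0 K^{2} = 0$)
$A = -16384$ ($A = - 8 \cdot 4 \cdot 8^{3} = - 8 \cdot 4 \cdot 512 = \left(-8\right) 2048 = -16384$)
$\frac{M{\left(-12 \right)}}{A} = \frac{0}{-16384} = 0 \left(- \frac{1}{16384}\right) = 0$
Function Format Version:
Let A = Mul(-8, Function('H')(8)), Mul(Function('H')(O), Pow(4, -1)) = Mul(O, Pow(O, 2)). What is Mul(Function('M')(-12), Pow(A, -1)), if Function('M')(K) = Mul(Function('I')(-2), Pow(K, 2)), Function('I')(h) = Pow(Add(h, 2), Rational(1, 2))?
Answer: 0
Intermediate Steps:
Function('H')(O) = Mul(4, Pow(O, 3)) (Function('H')(O) = Mul(4, Mul(O, Pow(O, 2))) = Mul(4, Pow(O, 3)))
Function('I')(h) = Pow(Add(2, h), Rational(1, 2))
Function('M')(K) = 0 (Function('M')(K) = Mul(Pow(Add(2, -2), Rational(1, 2)), Pow(K, 2)) = Mul(Pow(0, Rational(1, 2)), Pow(K, 2)) = Mul(0, Pow(K, 2)) = 0)
A = -16384 (A = Mul(-8, Mul(4, Pow(8, 3))) = Mul(-8, Mul(4, 512)) = Mul(-8, 2048) = -16384)
Mul(Function('M')(-12), Pow(A, -1)) = Mul(0, Pow(-16384, -1)) = Mul(0, Rational(-1, 16384)) = 0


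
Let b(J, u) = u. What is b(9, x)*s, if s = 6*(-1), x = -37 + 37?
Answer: 0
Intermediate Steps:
x = 0
s = -6
b(9, x)*s = 0*(-6) = 0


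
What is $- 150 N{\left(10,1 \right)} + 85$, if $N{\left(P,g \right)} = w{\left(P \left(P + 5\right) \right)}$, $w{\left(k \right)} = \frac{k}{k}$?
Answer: $-65$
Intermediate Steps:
$w{\left(k \right)} = 1$
$N{\left(P,g \right)} = 1$
$- 150 N{\left(10,1 \right)} + 85 = \left(-150\right) 1 + 85 = -150 + 85 = -65$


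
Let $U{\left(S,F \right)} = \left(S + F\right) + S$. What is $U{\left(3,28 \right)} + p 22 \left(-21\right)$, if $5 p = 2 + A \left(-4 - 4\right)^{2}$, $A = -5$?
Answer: $\frac{147086}{5} \approx 29417.0$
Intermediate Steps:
$U{\left(S,F \right)} = F + 2 S$ ($U{\left(S,F \right)} = \left(F + S\right) + S = F + 2 S$)
$p = - \frac{318}{5}$ ($p = \frac{2 - 5 \left(-4 - 4\right)^{2}}{5} = \frac{2 - 5 \left(-8\right)^{2}}{5} = \frac{2 - 320}{5} = \frac{1}{5} \left(-318\right) = - \frac{318}{5} \approx -63.6$)
$U{\left(3,28 \right)} + p 22 \left(-21\right) = \left(28 + 2 \cdot 3\right) + \left(- \frac{318}{5}\right) 22 \left(-21\right) = \left(28 + 6\right) - - \frac{146916}{5} = 34 + \frac{146916}{5} = \frac{147086}{5}$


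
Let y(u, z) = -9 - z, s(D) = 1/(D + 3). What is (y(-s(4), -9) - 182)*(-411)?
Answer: 74802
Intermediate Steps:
s(D) = 1/(3 + D)
(y(-s(4), -9) - 182)*(-411) = ((-9 - 1*(-9)) - 182)*(-411) = ((-9 + 9) - 182)*(-411) = (0 - 182)*(-411) = -182*(-411) = 74802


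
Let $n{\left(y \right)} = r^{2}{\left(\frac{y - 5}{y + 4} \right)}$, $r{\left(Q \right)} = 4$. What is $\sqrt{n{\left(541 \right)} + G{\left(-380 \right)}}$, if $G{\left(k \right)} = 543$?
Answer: $\sqrt{559} \approx 23.643$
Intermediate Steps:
$n{\left(y \right)} = 16$ ($n{\left(y \right)} = 4^{2} = 16$)
$\sqrt{n{\left(541 \right)} + G{\left(-380 \right)}} = \sqrt{16 + 543} = \sqrt{559}$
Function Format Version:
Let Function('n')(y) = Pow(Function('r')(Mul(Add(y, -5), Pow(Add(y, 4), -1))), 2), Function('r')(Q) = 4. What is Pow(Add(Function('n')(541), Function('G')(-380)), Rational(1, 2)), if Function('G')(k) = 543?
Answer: Pow(559, Rational(1, 2)) ≈ 23.643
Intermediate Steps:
Function('n')(y) = 16 (Function('n')(y) = Pow(4, 2) = 16)
Pow(Add(Function('n')(541), Function('G')(-380)), Rational(1, 2)) = Pow(Add(16, 543), Rational(1, 2)) = Pow(559, Rational(1, 2))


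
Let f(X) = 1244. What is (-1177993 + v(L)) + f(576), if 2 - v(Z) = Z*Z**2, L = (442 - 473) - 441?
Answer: 103977301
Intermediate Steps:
L = -472 (L = -31 - 441 = -472)
v(Z) = 2 - Z**3 (v(Z) = 2 - Z*Z**2 = 2 - Z**3)
(-1177993 + v(L)) + f(576) = (-1177993 + (2 - 1*(-472)**3)) + 1244 = (-1177993 + (2 - 1*(-105154048))) + 1244 = (-1177993 + (2 + 105154048)) + 1244 = (-1177993 + 105154050) + 1244 = 103976057 + 1244 = 103977301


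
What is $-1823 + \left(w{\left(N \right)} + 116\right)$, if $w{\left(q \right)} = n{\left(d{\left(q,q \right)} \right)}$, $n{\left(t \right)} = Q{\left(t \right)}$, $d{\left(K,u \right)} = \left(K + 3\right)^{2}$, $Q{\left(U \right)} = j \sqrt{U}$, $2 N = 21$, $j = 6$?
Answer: $-1626$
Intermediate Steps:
$N = \frac{21}{2}$ ($N = \frac{1}{2} \cdot 21 = \frac{21}{2} \approx 10.5$)
$Q{\left(U \right)} = 6 \sqrt{U}$
$d{\left(K,u \right)} = \left(3 + K\right)^{2}$
$n{\left(t \right)} = 6 \sqrt{t}$
$w{\left(q \right)} = 6 \sqrt{\left(3 + q\right)^{2}}$
$-1823 + \left(w{\left(N \right)} + 116\right) = -1823 + \left(6 \sqrt{\left(3 + \frac{21}{2}\right)^{2}} + 116\right) = -1823 + \left(6 \sqrt{\left(\frac{27}{2}\right)^{2}} + 116\right) = -1823 + \left(6 \sqrt{\frac{729}{4}} + 116\right) = -1823 + \left(6 \cdot \frac{27}{2} + 116\right) = -1823 + \left(81 + 116\right) = -1823 + 197 = -1626$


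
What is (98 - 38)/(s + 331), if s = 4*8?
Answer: 20/121 ≈ 0.16529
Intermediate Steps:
s = 32
(98 - 38)/(s + 331) = (98 - 38)/(32 + 331) = 60/363 = 60*(1/363) = 20/121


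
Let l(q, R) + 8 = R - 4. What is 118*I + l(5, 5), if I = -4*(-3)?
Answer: 1409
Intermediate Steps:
l(q, R) = -12 + R (l(q, R) = -8 + (R - 4) = -8 + (-4 + R) = -12 + R)
I = 12
118*I + l(5, 5) = 118*12 + (-12 + 5) = 1416 - 7 = 1409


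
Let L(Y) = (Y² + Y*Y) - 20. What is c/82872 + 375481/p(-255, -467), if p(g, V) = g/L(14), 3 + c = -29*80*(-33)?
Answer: -1286161436741/2348040 ≈ -5.4776e+5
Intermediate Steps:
c = 76557 (c = -3 - 29*80*(-33) = -3 - 2320*(-33) = -3 + 76560 = 76557)
L(Y) = -20 + 2*Y² (L(Y) = (Y² + Y²) - 20 = 2*Y² - 20 = -20 + 2*Y²)
p(g, V) = g/372 (p(g, V) = g/(-20 + 2*14²) = g/(-20 + 2*196) = g/(-20 + 392) = g/372)
c/82872 + 375481/p(-255, -467) = 76557/82872 + 375481/(((1/372)*(-255))) = 76557*(1/82872) + 375481/(-85/124) = 25519/27624 + 375481*(-124/85) = 25519/27624 - 46559644/85 = -1286161436741/2348040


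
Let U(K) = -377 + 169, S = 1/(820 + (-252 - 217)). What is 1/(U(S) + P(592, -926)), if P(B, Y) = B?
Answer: 1/384 ≈ 0.0026042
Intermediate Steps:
S = 1/351 (S = 1/(820 - 469) = 1/351 ≈ 0.0028490)
U(K) = -208
1/(U(S) + P(592, -926)) = 1/(-208 + 592) = 1/384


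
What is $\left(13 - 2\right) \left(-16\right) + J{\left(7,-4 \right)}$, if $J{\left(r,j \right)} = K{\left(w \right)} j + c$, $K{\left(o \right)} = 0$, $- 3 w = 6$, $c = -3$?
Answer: $-179$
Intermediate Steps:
$w = -2$ ($w = \left(- \frac{1}{3}\right) 6 = -2$)
$J{\left(r,j \right)} = -3$ ($J{\left(r,j \right)} = 0 j - 3 = 0 - 3 = -3$)
$\left(13 - 2\right) \left(-16\right) + J{\left(7,-4 \right)} = \left(13 - 2\right) \left(-16\right) - 3 = 11 \left(-16\right) - 3 = -176 - 3 = -179$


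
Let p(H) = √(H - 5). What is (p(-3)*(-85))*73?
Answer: -12410*I*√2 ≈ -17550.0*I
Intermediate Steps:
p(H) = √(-5 + H)
(p(-3)*(-85))*73 = (√(-5 - 3)*(-85))*73 = (√(-8)*(-85))*73 = ((2*I*√2)*(-85))*73 = -170*I*√2*73 = -12410*I*√2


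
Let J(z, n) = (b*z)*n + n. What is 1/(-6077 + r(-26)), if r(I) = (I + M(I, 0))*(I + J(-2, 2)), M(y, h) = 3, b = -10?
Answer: -1/6445 ≈ -0.00015516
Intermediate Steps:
J(z, n) = n - 10*n*z (J(z, n) = (-10*z)*n + n = -10*n*z + n = n - 10*n*z)
r(I) = (3 + I)*(42 + I) (r(I) = (I + 3)*(I + 2*(1 - 10*(-2))) = (3 + I)*(I + 2*(1 + 20)) = (3 + I)*(I + 2*21) = (3 + I)*(I + 42) = (3 + I)*(42 + I))
1/(-6077 + r(-26)) = 1/(-6077 + (126 + (-26)² + 45*(-26))) = 1/(-6077 + (126 + 676 - 1170)) = 1/(-6077 - 368) = 1/(-6445) = -1/6445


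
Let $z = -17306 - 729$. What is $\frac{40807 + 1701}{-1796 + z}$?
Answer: $- \frac{42508}{19831} \approx -2.1435$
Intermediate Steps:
$z = -18035$ ($z = -17306 - 729 = -18035$)
$\frac{40807 + 1701}{-1796 + z} = \frac{40807 + 1701}{-1796 - 18035} = \frac{42508}{-19831} = 42508 \left(- \frac{1}{19831}\right) = - \frac{42508}{19831}$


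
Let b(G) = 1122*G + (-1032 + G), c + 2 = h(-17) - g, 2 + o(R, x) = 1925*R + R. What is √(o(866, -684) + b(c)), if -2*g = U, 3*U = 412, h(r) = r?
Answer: √15503919/3 ≈ 1312.5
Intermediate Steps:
U = 412/3 (U = (⅓)*412 = 412/3 ≈ 137.33)
o(R, x) = -2 + 1926*R (o(R, x) = -2 + (1925*R + R) = -2 + 1926*R)
g = -206/3 (g = -½*412/3 = -206/3 ≈ -68.667)
c = 149/3 (c = -2 + (-17 - 1*(-206/3)) = -2 + (-17 + 206/3) = -2 + 155/3 = 149/3 ≈ 49.667)
b(G) = -1032 + 1123*G
√(o(866, -684) + b(c)) = √((-2 + 1926*866) + (-1032 + 1123*(149/3))) = √((-2 + 1667916) + (-1032 + 167327/3)) = √(1667914 + 164231/3) = √(5167973/3) = √15503919/3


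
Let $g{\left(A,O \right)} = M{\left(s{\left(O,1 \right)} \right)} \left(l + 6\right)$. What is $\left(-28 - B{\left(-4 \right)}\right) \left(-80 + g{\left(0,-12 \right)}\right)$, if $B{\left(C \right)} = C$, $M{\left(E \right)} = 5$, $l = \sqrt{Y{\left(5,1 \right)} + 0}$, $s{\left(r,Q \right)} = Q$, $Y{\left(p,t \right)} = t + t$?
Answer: $1200 - 120 \sqrt{2} \approx 1030.3$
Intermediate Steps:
$Y{\left(p,t \right)} = 2 t$
$l = \sqrt{2}$ ($l = \sqrt{2 \cdot 1 + 0} = \sqrt{2 + 0} = \sqrt{2} \approx 1.4142$)
$g{\left(A,O \right)} = 30 + 5 \sqrt{2}$ ($g{\left(A,O \right)} = 5 \left(\sqrt{2} + 6\right) = 5 \left(6 + \sqrt{2}\right) = 30 + 5 \sqrt{2}$)
$\left(-28 - B{\left(-4 \right)}\right) \left(-80 + g{\left(0,-12 \right)}\right) = \left(-28 - -4\right) \left(-80 + \left(30 + 5 \sqrt{2}\right)\right) = \left(-28 + 4\right) \left(-50 + 5 \sqrt{2}\right) = - 24 \left(-50 + 5 \sqrt{2}\right) = 1200 - 120 \sqrt{2}$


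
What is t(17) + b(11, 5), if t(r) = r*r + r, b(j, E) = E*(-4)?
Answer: 286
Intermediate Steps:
b(j, E) = -4*E
t(r) = r + r² (t(r) = r² + r = r + r²)
t(17) + b(11, 5) = 17*(1 + 17) - 4*5 = 17*18 - 20 = 306 - 20 = 286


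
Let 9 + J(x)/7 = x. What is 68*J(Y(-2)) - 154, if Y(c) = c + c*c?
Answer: -3486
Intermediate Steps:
Y(c) = c + c²
J(x) = -63 + 7*x
68*J(Y(-2)) - 154 = 68*(-63 + 7*(-2*(1 - 2))) - 154 = 68*(-63 + 7*(-2*(-1))) - 154 = 68*(-63 + 7*2) - 154 = 68*(-63 + 14) - 154 = 68*(-49) - 154 = -3332 - 154 = -3486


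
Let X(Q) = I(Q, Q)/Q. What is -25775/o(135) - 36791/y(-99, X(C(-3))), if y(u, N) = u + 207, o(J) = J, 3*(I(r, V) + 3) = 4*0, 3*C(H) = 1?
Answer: -6379/12 ≈ -531.58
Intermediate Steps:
C(H) = 1/3 (C(H) = (1/3)*1 = 1/3)
I(r, V) = -3 (I(r, V) = -3 + (4*0)/3 = -3 + (1/3)*0 = -3 + 0 = -3)
X(Q) = -3/Q
y(u, N) = 207 + u
-25775/o(135) - 36791/y(-99, X(C(-3))) = -25775/135 - 36791/(207 - 99) = -25775*1/135 - 36791/108 = -5155/27 - 36791*1/108 = -5155/27 - 36791/108 = -6379/12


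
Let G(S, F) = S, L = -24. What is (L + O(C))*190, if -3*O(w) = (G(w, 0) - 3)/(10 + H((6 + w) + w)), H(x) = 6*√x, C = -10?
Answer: 95*(-432*√14 + 707*I)/(3*(-5*I + 3*√14)) ≈ -4546.4 - 30.602*I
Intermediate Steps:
O(w) = -(-3 + w)/(3*(10 + 6*√(6 + 2*w))) (O(w) = -(w - 3)/(3*(10 + 6*√((6 + w) + w))) = -(-3 + w)/(3*(10 + 6*√(6 + 2*w))))
(L + O(C))*190 = (-24 + (3 - 1*(-10))/(6*(5 + 3*√2*√(3 - 10))))*190 = (-24 + (3 + 10)/(6*(5 + 3*√2*√(-7))))*190 = (-24 + (⅙)*13/(5 + 3*√2*(I*√7)))*190 = (-24 + (⅙)*13/(5 + 3*I*√14))*190 = (-24 + 13/(6*(5 + 3*I*√14)))*190 = -4560 + 1235/(3*(5 + 3*I*√14))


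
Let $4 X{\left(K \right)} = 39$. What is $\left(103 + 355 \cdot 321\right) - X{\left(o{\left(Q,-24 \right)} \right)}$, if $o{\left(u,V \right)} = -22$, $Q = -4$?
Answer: $\frac{456193}{4} \approx 1.1405 \cdot 10^{5}$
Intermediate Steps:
$X{\left(K \right)} = \frac{39}{4}$ ($X{\left(K \right)} = \frac{1}{4} \cdot 39 = \frac{39}{4}$)
$\left(103 + 355 \cdot 321\right) - X{\left(o{\left(Q,-24 \right)} \right)} = \left(103 + 355 \cdot 321\right) - \frac{39}{4} = \left(103 + 113955\right) - \frac{39}{4} = 114058 - \frac{39}{4} = \frac{456193}{4}$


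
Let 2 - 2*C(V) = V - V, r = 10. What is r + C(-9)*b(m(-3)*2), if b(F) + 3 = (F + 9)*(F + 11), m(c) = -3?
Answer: 22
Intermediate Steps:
C(V) = 1 (C(V) = 1 - (V - V)/2 = 1 - ½*0 = 1 + 0 = 1)
b(F) = -3 + (9 + F)*(11 + F) (b(F) = -3 + (F + 9)*(F + 11) = -3 + (9 + F)*(11 + F))
r + C(-9)*b(m(-3)*2) = 10 + 1*(96 + (-3*2)² + 20*(-3*2)) = 10 + 1*(96 + (-6)² + 20*(-6)) = 10 + 1*(96 + 36 - 120) = 10 + 1*12 = 10 + 12 = 22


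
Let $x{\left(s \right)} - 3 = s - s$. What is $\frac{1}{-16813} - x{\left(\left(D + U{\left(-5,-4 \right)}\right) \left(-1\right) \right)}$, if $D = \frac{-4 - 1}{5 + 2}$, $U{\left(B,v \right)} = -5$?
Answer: $- \frac{50440}{16813} \approx -3.0001$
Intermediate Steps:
$D = - \frac{5}{7} \approx -0.71429$
$x{\left(s \right)} = 3$ ($x{\left(s \right)} = 3 + \left(s - s\right) = 3 + 0 = 3$)
$\frac{1}{-16813} - x{\left(\left(D + U{\left(-5,-4 \right)}\right) \left(-1\right) \right)} = \frac{1}{-16813} - 3 = - \frac{1}{16813} - 3 = - \frac{50440}{16813}$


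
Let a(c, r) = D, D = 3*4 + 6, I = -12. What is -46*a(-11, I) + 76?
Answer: -752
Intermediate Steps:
D = 18 (D = 12 + 6 = 18)
a(c, r) = 18
-46*a(-11, I) + 76 = -46*18 + 76 = -828 + 76 = -752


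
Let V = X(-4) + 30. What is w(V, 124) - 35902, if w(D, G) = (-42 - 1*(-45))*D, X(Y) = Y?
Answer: -35824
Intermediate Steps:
V = 26 (V = -4 + 30 = 26)
w(D, G) = 3*D (w(D, G) = (-42 + 45)*D = 3*D)
w(V, 124) - 35902 = 3*26 - 35902 = 78 - 35902 = -35824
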